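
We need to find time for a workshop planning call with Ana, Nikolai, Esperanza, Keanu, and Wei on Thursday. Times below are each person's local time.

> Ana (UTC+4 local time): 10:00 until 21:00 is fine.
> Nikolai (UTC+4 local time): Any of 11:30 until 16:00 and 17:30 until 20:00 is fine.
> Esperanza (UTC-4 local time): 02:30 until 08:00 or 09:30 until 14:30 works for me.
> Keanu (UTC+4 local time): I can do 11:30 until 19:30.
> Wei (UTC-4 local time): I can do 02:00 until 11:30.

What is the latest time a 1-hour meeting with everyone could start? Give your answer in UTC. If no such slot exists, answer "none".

14:30

Ana in UTC: 06:00-17:00 (subtract 4h to convert from UTC+4).
Nikolai in UTC: 07:30-12:00, 13:30-16:00 (subtract 4h to convert from UTC+4).
Esperanza in UTC: 06:30-12:00, 13:30-18:30 (add 4h to convert from UTC-4).
Keanu in UTC: 07:30-15:30 (subtract 4h to convert from UTC+4).
Wei in UTC: 06:00-15:30 (add 4h to convert from UTC-4).
Ana ∩ Nikolai: 07:30-12:00, 13:30-16:00.
Ana ∩ Nikolai ∩ Esperanza: 07:30-12:00, 13:30-16:00.
Ana ∩ Nikolai ∩ Esperanza ∩ Keanu: 07:30-12:00, 13:30-15:30.
Ana ∩ Nikolai ∩ Esperanza ∩ Keanu ∩ Wei: 07:30-12:00, 13:30-15:30.
The last common window of at least 60 minutes is 13:30-15:30; a 60-minute meeting can start as late as 14:30 and still end by 15:30.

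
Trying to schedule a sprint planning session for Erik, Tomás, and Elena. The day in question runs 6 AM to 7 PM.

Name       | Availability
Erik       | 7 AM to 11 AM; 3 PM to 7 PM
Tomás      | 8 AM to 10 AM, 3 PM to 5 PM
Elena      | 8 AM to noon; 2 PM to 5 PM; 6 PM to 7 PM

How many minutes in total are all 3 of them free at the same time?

240

Erik ∩ Tomás: 08:00-10:00, 15:00-17:00.
Erik ∩ Tomás ∩ Elena: 08:00-10:00, 15:00-17:00.
Summing the common windows: 120 + 120 = 240 minutes.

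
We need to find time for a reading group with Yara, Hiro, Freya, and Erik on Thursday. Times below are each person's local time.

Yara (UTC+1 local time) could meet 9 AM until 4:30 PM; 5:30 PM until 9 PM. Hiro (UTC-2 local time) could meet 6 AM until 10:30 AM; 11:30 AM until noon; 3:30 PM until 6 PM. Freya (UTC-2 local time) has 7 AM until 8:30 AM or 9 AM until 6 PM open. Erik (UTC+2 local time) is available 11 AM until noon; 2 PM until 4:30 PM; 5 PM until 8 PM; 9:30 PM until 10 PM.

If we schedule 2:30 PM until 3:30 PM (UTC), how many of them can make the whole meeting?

Yara in UTC: 08:00-15:30, 16:30-20:00 (subtract 1h to convert from UTC+1).
Hiro in UTC: 08:00-12:30, 13:30-14:00, 17:30-20:00 (add 2h to convert from UTC-2).
Freya in UTC: 09:00-10:30, 11:00-20:00 (add 2h to convert from UTC-2).
Erik in UTC: 09:00-10:00, 12:00-14:30, 15:00-18:00, 19:30-20:00 (subtract 2h to convert from UTC+2).
Yara and Freya can make the full 14:30-15:30 slot — that's 2.

2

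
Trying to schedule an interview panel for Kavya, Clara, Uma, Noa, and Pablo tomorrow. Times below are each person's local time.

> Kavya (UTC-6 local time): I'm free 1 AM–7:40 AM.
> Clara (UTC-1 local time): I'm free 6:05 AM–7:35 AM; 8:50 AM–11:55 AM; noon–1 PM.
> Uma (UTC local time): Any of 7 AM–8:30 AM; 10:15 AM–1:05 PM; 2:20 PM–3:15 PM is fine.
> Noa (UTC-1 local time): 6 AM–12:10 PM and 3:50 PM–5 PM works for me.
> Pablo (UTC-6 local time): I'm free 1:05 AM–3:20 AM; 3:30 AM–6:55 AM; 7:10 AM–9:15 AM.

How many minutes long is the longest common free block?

Kavya in UTC: 07:00-13:40 (add 6h to convert from UTC-6).
Clara in UTC: 07:05-08:35, 09:50-12:55, 13:00-14:00 (add 1h to convert from UTC-1).
Uma in UTC: 07:00-08:30, 10:15-13:05, 14:20-15:15.
Noa in UTC: 07:00-13:10, 16:50-18:00 (add 1h to convert from UTC-1).
Pablo in UTC: 07:05-09:20, 09:30-12:55, 13:10-15:15 (add 6h to convert from UTC-6).
Kavya ∩ Clara: 07:05-08:35, 09:50-12:55, 13:00-13:40.
Kavya ∩ Clara ∩ Uma: 07:05-08:30, 10:15-12:55, 13:00-13:05.
Kavya ∩ Clara ∩ Uma ∩ Noa: 07:05-08:30, 10:15-12:55, 13:00-13:05.
Kavya ∩ Clara ∩ Uma ∩ Noa ∩ Pablo: 07:05-08:30, 10:15-12:55.
The longest is 10:15-12:55 at 160 minutes.

160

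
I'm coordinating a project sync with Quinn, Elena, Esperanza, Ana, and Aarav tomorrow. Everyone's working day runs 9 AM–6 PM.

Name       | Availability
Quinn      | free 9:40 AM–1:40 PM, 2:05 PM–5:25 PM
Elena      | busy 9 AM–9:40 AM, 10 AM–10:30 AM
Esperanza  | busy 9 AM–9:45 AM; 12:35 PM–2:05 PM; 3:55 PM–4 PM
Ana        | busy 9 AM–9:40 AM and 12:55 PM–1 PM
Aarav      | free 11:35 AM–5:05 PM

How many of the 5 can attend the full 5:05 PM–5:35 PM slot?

Quinn free: 09:40-13:40, 14:05-17:25.
Elena free: 09:40-10:00, 10:30-18:00 (invert busy blocks within the working day).
Esperanza free: 09:45-12:35, 14:05-15:55, 16:00-18:00 (invert busy blocks within the working day).
Ana free: 09:40-12:55, 13:00-18:00 (invert busy blocks within the working day).
Aarav free: 11:35-17:05.
Elena, Esperanza, and Ana can make the full 17:05-17:35 slot — that's 3.

3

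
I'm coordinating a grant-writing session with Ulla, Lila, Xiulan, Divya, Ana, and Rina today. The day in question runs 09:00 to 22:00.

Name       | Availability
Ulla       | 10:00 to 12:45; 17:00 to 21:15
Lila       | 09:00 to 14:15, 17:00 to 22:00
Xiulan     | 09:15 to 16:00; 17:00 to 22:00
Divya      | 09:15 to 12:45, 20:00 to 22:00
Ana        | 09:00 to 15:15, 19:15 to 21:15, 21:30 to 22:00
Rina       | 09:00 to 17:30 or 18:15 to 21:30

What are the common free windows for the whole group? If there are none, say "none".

10:00-12:45, 20:00-21:15

Ulla ∩ Lila: 10:00-12:45, 17:00-21:15.
Ulla ∩ Lila ∩ Xiulan: 10:00-12:45, 17:00-21:15.
Ulla ∩ Lila ∩ Xiulan ∩ Divya: 10:00-12:45, 20:00-21:15.
Ulla ∩ Lila ∩ Xiulan ∩ Divya ∩ Ana: 10:00-12:45, 20:00-21:15.
Ulla ∩ Lila ∩ Xiulan ∩ Divya ∩ Ana ∩ Rina: 10:00-12:45, 20:00-21:15.
So the common availability across everyone is 10:00-12:45, 20:00-21:15.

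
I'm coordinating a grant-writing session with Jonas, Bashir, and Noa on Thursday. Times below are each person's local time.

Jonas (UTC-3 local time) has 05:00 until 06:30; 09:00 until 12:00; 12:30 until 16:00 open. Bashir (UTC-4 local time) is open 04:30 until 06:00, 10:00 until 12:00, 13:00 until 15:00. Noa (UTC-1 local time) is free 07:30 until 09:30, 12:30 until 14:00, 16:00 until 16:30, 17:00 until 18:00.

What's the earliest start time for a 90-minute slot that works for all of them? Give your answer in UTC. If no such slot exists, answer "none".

none

Jonas in UTC: 08:00-09:30, 12:00-15:00, 15:30-19:00 (add 3h to convert from UTC-3).
Bashir in UTC: 08:30-10:00, 14:00-16:00, 17:00-19:00 (add 4h to convert from UTC-4).
Noa in UTC: 08:30-10:30, 13:30-15:00, 17:00-17:30, 18:00-19:00 (add 1h to convert from UTC-1).
Jonas ∩ Bashir: 08:30-09:30, 14:00-15:00, 15:30-16:00, 17:00-19:00.
Jonas ∩ Bashir ∩ Noa: 08:30-09:30, 14:00-15:00, 17:00-17:30, 18:00-19:00.
No common window is at least 90 minutes long.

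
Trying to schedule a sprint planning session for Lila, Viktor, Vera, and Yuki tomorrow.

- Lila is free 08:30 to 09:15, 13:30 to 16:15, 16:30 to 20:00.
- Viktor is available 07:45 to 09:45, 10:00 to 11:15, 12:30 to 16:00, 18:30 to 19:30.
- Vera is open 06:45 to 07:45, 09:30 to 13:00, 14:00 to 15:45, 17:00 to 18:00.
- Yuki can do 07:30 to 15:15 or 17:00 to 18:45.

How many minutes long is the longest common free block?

75

Lila ∩ Viktor: 08:30-09:15, 13:30-16:00, 18:30-19:30.
Lila ∩ Viktor ∩ Vera: 14:00-15:45.
Lila ∩ Viktor ∩ Vera ∩ Yuki: 14:00-15:15.
The longest is 14:00-15:15 at 75 minutes.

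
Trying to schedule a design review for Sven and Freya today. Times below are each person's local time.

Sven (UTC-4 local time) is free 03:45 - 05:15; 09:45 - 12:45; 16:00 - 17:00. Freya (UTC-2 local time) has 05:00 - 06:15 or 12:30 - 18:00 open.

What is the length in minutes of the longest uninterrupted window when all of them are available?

Sven in UTC: 07:45-09:15, 13:45-16:45, 20:00-21:00 (add 4h to convert from UTC-4).
Freya in UTC: 07:00-08:15, 14:30-20:00 (add 2h to convert from UTC-2).
Sven ∩ Freya: 07:45-08:15, 14:30-16:45.
The longest is 14:30-16:45 at 135 minutes.

135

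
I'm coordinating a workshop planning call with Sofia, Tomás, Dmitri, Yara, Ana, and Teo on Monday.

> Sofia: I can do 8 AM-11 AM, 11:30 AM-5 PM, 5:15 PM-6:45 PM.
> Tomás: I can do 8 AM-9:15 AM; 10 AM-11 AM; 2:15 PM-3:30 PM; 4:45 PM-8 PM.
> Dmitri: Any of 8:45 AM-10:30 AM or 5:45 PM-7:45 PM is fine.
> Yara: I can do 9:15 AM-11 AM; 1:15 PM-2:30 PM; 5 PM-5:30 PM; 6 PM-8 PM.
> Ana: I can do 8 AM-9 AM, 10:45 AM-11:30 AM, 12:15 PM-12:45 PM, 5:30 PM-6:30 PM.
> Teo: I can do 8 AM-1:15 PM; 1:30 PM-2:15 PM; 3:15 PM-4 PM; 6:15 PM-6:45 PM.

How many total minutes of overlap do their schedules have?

15

Sofia ∩ Tomás: 08:00-09:15, 10:00-11:00, 14:15-15:30, 16:45-17:00, 17:15-18:45.
Sofia ∩ Tomás ∩ Dmitri: 08:45-09:15, 10:00-10:30, 17:45-18:45.
Sofia ∩ Tomás ∩ Dmitri ∩ Yara: 10:00-10:30, 18:00-18:45.
Sofia ∩ Tomás ∩ Dmitri ∩ Yara ∩ Ana: 18:00-18:30.
Sofia ∩ Tomás ∩ Dmitri ∩ Yara ∩ Ana ∩ Teo: 18:15-18:30.
That's a single block of 15 minutes.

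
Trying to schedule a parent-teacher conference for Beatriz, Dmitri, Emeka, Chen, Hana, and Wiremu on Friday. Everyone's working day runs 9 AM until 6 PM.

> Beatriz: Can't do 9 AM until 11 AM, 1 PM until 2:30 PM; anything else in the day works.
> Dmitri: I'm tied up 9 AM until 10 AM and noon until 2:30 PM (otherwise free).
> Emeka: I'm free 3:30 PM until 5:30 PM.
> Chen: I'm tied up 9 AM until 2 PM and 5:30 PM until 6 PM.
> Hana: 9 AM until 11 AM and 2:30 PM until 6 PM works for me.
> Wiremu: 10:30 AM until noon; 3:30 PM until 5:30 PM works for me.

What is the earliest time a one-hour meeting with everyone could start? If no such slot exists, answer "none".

Beatriz free: 11:00-13:00, 14:30-18:00 (invert busy blocks within the working day).
Dmitri free: 10:00-12:00, 14:30-18:00 (invert busy blocks within the working day).
Emeka free: 15:30-17:30.
Chen free: 14:00-17:30 (invert busy blocks within the working day).
Hana free: 09:00-11:00, 14:30-18:00.
Wiremu free: 10:30-12:00, 15:30-17:30.
Beatriz ∩ Dmitri: 11:00-12:00, 14:30-18:00.
Beatriz ∩ Dmitri ∩ Emeka: 15:30-17:30.
Beatriz ∩ Dmitri ∩ Emeka ∩ Chen: 15:30-17:30.
Beatriz ∩ Dmitri ∩ Emeka ∩ Chen ∩ Hana: 15:30-17:30.
Beatriz ∩ Dmitri ∩ Emeka ∩ Chen ∩ Hana ∩ Wiremu: 15:30-17:30.
So the common availability across everyone is 15:30-17:30.
The first common window of at least 60 minutes is 15:30-17:30, so the earliest start is 15:30.

15:30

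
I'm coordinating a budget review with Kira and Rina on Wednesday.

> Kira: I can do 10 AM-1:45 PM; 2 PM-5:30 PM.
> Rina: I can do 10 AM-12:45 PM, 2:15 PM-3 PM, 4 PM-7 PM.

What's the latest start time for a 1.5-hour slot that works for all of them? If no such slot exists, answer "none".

16:00

Kira ∩ Rina: 10:00-12:45, 14:15-15:00, 16:00-17:30.
The last common window of at least 90 minutes is 16:00-17:30; a 90-minute meeting can start as late as 16:00 and still end by 17:30.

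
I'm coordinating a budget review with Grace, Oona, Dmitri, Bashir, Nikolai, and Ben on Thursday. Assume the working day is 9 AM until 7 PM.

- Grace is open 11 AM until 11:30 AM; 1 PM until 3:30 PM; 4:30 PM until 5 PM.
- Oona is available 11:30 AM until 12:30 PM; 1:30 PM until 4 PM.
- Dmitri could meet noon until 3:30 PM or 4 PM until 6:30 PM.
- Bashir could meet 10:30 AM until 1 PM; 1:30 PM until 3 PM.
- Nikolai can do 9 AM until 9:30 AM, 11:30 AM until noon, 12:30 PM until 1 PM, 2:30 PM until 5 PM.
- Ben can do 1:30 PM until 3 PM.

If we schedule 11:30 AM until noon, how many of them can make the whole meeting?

Oona, Bashir, and Nikolai can make the full 11:30-12:00 slot — that's 3.

3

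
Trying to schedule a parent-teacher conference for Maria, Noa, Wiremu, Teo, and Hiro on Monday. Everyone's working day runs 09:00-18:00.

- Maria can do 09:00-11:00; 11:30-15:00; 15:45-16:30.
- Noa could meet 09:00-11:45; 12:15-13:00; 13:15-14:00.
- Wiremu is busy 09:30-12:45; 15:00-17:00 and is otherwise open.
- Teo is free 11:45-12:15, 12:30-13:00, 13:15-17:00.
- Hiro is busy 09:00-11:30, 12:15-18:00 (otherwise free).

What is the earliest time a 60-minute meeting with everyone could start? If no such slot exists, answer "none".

Maria free: 09:00-11:00, 11:30-15:00, 15:45-16:30.
Noa free: 09:00-11:45, 12:15-13:00, 13:15-14:00.
Wiremu free: 09:00-09:30, 12:45-15:00, 17:00-18:00 (invert busy blocks within the working day).
Teo free: 11:45-12:15, 12:30-13:00, 13:15-17:00.
Hiro free: 11:30-12:15 (invert busy blocks within the working day).
Maria ∩ Noa: 09:00-11:00, 11:30-11:45, 12:15-13:00, 13:15-14:00.
Maria ∩ Noa ∩ Wiremu: 09:00-09:30, 12:45-13:00, 13:15-14:00.
Maria ∩ Noa ∩ Wiremu ∩ Teo: 12:45-13:00, 13:15-14:00.
Maria ∩ Noa ∩ Wiremu ∩ Teo ∩ Hiro: ∅.
There is no time when everyone is free.
No common window is at least 60 minutes long.

none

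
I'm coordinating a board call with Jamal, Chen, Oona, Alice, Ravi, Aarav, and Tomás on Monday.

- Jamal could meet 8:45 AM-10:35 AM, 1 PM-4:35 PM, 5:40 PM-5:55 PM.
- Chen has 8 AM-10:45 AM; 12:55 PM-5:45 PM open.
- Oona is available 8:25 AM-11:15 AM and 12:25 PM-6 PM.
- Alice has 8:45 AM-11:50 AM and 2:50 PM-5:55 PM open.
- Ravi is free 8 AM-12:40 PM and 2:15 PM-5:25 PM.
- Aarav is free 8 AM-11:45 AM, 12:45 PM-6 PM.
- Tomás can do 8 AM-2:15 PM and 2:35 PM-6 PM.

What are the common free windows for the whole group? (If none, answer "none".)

Jamal ∩ Chen: 08:45-10:35, 13:00-16:35, 17:40-17:45.
Jamal ∩ Chen ∩ Oona: 08:45-10:35, 13:00-16:35, 17:40-17:45.
Jamal ∩ Chen ∩ Oona ∩ Alice: 08:45-10:35, 14:50-16:35, 17:40-17:45.
Jamal ∩ Chen ∩ Oona ∩ Alice ∩ Ravi: 08:45-10:35, 14:50-16:35.
Jamal ∩ Chen ∩ Oona ∩ Alice ∩ Ravi ∩ Aarav: 08:45-10:35, 14:50-16:35.
Jamal ∩ Chen ∩ Oona ∩ Alice ∩ Ravi ∩ Aarav ∩ Tomás: 08:45-10:35, 14:50-16:35.

08:45-10:35, 14:50-16:35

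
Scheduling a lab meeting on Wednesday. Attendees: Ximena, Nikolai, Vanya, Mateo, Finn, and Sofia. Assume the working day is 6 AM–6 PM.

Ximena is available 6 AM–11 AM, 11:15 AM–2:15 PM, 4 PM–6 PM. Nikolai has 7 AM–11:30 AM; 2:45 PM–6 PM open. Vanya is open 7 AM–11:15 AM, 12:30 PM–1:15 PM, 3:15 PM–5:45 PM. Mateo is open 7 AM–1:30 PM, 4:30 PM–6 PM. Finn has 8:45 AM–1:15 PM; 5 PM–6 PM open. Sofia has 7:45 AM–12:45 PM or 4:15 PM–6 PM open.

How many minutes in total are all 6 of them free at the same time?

Ximena ∩ Nikolai: 07:00-11:00, 11:15-11:30, 16:00-18:00.
Ximena ∩ Nikolai ∩ Vanya: 07:00-11:00, 16:00-17:45.
Ximena ∩ Nikolai ∩ Vanya ∩ Mateo: 07:00-11:00, 16:30-17:45.
Ximena ∩ Nikolai ∩ Vanya ∩ Mateo ∩ Finn: 08:45-11:00, 17:00-17:45.
Ximena ∩ Nikolai ∩ Vanya ∩ Mateo ∩ Finn ∩ Sofia: 08:45-11:00, 17:00-17:45.
Summing the common windows: 135 + 45 = 180 minutes.

180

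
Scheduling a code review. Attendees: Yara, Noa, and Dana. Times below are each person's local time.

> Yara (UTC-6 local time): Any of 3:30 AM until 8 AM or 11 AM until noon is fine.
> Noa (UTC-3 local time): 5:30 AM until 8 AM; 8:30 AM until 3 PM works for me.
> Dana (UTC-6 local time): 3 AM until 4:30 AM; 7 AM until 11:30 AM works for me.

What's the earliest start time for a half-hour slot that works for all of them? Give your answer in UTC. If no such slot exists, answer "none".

Yara in UTC: 09:30-14:00, 17:00-18:00 (add 6h to convert from UTC-6).
Noa in UTC: 08:30-11:00, 11:30-18:00 (add 3h to convert from UTC-3).
Dana in UTC: 09:00-10:30, 13:00-17:30 (add 6h to convert from UTC-6).
Yara ∩ Noa: 09:30-11:00, 11:30-14:00, 17:00-18:00.
Yara ∩ Noa ∩ Dana: 09:30-10:30, 13:00-14:00, 17:00-17:30.
The first common window of at least 30 minutes is 09:30-10:30, so the earliest start is 09:30.

09:30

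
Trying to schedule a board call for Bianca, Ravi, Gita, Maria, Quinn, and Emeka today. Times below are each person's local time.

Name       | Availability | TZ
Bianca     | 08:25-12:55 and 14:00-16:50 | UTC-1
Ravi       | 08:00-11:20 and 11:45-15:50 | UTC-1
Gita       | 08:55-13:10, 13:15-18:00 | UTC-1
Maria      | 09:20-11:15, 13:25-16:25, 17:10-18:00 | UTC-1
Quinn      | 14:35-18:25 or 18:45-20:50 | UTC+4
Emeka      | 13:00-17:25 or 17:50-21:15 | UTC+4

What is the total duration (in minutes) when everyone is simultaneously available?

210

Bianca in UTC: 09:25-13:55, 15:00-17:50 (add 1h to convert from UTC-1).
Ravi in UTC: 09:00-12:20, 12:45-16:50 (add 1h to convert from UTC-1).
Gita in UTC: 09:55-14:10, 14:15-19:00 (add 1h to convert from UTC-1).
Maria in UTC: 10:20-12:15, 14:25-17:25, 18:10-19:00 (add 1h to convert from UTC-1).
Quinn in UTC: 10:35-14:25, 14:45-16:50 (subtract 4h to convert from UTC+4).
Emeka in UTC: 09:00-13:25, 13:50-17:15 (subtract 4h to convert from UTC+4).
Bianca ∩ Ravi: 09:25-12:20, 12:45-13:55, 15:00-16:50.
Bianca ∩ Ravi ∩ Gita: 09:55-12:20, 12:45-13:55, 15:00-16:50.
Bianca ∩ Ravi ∩ Gita ∩ Maria: 10:20-12:15, 15:00-16:50.
Bianca ∩ Ravi ∩ Gita ∩ Maria ∩ Quinn: 10:35-12:15, 15:00-16:50.
Bianca ∩ Ravi ∩ Gita ∩ Maria ∩ Quinn ∩ Emeka: 10:35-12:15, 15:00-16:50.
Summing the common windows: 100 + 110 = 210 minutes.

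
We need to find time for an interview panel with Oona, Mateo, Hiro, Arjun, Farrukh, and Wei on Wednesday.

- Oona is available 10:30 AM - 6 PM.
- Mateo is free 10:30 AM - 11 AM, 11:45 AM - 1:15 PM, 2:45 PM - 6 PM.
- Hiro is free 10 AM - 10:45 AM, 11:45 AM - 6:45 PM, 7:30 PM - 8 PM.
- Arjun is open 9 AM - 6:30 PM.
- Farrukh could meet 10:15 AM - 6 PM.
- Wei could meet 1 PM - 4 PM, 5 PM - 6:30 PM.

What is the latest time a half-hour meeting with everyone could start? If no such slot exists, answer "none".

17:30

Oona ∩ Mateo: 10:30-11:00, 11:45-13:15, 14:45-18:00.
Oona ∩ Mateo ∩ Hiro: 10:30-10:45, 11:45-13:15, 14:45-18:00.
Oona ∩ Mateo ∩ Hiro ∩ Arjun: 10:30-10:45, 11:45-13:15, 14:45-18:00.
Oona ∩ Mateo ∩ Hiro ∩ Arjun ∩ Farrukh: 10:30-10:45, 11:45-13:15, 14:45-18:00.
Oona ∩ Mateo ∩ Hiro ∩ Arjun ∩ Farrukh ∩ Wei: 13:00-13:15, 14:45-16:00, 17:00-18:00.
Those are the intersection windows.
The last common window of at least 30 minutes is 17:00-18:00; a 30-minute meeting can start as late as 17:30 and still end by 18:00.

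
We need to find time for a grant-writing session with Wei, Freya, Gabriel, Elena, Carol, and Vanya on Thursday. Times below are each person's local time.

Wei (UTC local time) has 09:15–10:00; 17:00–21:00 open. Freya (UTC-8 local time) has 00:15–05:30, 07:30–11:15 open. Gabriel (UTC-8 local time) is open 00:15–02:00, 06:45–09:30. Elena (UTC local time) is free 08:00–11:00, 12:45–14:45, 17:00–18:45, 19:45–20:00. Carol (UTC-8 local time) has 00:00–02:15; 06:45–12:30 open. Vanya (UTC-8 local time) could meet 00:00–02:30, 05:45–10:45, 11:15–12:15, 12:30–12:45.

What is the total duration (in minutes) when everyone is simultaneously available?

75

Wei in UTC: 09:15-10:00, 17:00-21:00.
Freya in UTC: 08:15-13:30, 15:30-19:15 (add 8h to convert from UTC-8).
Gabriel in UTC: 08:15-10:00, 14:45-17:30 (add 8h to convert from UTC-8).
Elena in UTC: 08:00-11:00, 12:45-14:45, 17:00-18:45, 19:45-20:00.
Carol in UTC: 08:00-10:15, 14:45-20:30 (add 8h to convert from UTC-8).
Vanya in UTC: 08:00-10:30, 13:45-18:45, 19:15-20:15, 20:30-20:45 (add 8h to convert from UTC-8).
Wei ∩ Freya: 09:15-10:00, 17:00-19:15.
Wei ∩ Freya ∩ Gabriel: 09:15-10:00, 17:00-17:30.
Wei ∩ Freya ∩ Gabriel ∩ Elena: 09:15-10:00, 17:00-17:30.
Wei ∩ Freya ∩ Gabriel ∩ Elena ∩ Carol: 09:15-10:00, 17:00-17:30.
Wei ∩ Freya ∩ Gabriel ∩ Elena ∩ Carol ∩ Vanya: 09:15-10:00, 17:00-17:30.
Summing the common windows: 45 + 30 = 75 minutes.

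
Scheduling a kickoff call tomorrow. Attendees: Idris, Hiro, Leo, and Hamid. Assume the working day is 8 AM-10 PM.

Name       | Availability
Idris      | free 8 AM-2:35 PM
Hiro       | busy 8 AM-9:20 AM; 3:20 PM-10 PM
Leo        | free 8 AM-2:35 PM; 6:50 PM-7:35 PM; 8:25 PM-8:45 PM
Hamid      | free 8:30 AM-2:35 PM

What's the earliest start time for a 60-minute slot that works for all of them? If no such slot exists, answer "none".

09:20

Idris free: 08:00-14:35.
Hiro free: 09:20-15:20 (invert busy blocks within the working day).
Leo free: 08:00-14:35, 18:50-19:35, 20:25-20:45.
Hamid free: 08:30-14:35.
Idris ∩ Hiro: 09:20-14:35.
Idris ∩ Hiro ∩ Leo: 09:20-14:35.
Idris ∩ Hiro ∩ Leo ∩ Hamid: 09:20-14:35.
The first common window of at least 60 minutes is 09:20-14:35, so the earliest start is 09:20.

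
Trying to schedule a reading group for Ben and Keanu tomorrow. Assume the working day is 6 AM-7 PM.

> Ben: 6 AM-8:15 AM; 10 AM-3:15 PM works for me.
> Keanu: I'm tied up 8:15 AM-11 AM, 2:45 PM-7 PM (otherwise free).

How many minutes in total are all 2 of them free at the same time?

Ben free: 06:00-08:15, 10:00-15:15.
Keanu free: 06:00-08:15, 11:00-14:45 (invert busy blocks within the working day).
Ben ∩ Keanu: 06:00-08:15, 11:00-14:45.
Those are the intersection windows.
Summing the common windows: 135 + 225 = 360 minutes.

360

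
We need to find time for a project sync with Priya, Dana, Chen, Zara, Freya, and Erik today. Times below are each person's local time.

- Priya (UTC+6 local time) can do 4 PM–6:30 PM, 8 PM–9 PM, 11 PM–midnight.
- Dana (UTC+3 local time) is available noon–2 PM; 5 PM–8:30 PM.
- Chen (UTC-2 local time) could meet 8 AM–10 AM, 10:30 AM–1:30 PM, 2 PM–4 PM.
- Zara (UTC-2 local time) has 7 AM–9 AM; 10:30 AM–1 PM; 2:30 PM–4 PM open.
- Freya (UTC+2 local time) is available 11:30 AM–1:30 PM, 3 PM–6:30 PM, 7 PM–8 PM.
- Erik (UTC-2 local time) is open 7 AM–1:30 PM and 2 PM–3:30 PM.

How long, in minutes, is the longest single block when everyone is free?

Priya in UTC: 10:00-12:30, 14:00-15:00, 17:00-18:00 (subtract 6h to convert from UTC+6).
Dana in UTC: 09:00-11:00, 14:00-17:30 (subtract 3h to convert from UTC+3).
Chen in UTC: 10:00-12:00, 12:30-15:30, 16:00-18:00 (add 2h to convert from UTC-2).
Zara in UTC: 09:00-11:00, 12:30-15:00, 16:30-18:00 (add 2h to convert from UTC-2).
Freya in UTC: 09:30-11:30, 13:00-16:30, 17:00-18:00 (subtract 2h to convert from UTC+2).
Erik in UTC: 09:00-15:30, 16:00-17:30 (add 2h to convert from UTC-2).
Priya ∩ Dana: 10:00-11:00, 14:00-15:00, 17:00-17:30.
Priya ∩ Dana ∩ Chen: 10:00-11:00, 14:00-15:00, 17:00-17:30.
Priya ∩ Dana ∩ Chen ∩ Zara: 10:00-11:00, 14:00-15:00, 17:00-17:30.
Priya ∩ Dana ∩ Chen ∩ Zara ∩ Freya: 10:00-11:00, 14:00-15:00, 17:00-17:30.
Priya ∩ Dana ∩ Chen ∩ Zara ∩ Freya ∩ Erik: 10:00-11:00, 14:00-15:00, 17:00-17:30.
Those are the intersection windows.
The longest is 10:00-11:00 at 60 minutes.

60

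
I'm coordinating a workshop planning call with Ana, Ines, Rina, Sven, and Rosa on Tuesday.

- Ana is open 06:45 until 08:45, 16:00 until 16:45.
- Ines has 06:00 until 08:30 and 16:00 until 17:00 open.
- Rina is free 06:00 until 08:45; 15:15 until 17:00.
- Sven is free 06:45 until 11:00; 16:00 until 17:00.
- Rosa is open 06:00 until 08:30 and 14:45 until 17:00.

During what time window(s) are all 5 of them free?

Ana ∩ Ines: 06:45-08:30, 16:00-16:45.
Ana ∩ Ines ∩ Rina: 06:45-08:30, 16:00-16:45.
Ana ∩ Ines ∩ Rina ∩ Sven: 06:45-08:30, 16:00-16:45.
Ana ∩ Ines ∩ Rina ∩ Sven ∩ Rosa: 06:45-08:30, 16:00-16:45.
So the common availability across everyone is 06:45-08:30, 16:00-16:45.

06:45-08:30, 16:00-16:45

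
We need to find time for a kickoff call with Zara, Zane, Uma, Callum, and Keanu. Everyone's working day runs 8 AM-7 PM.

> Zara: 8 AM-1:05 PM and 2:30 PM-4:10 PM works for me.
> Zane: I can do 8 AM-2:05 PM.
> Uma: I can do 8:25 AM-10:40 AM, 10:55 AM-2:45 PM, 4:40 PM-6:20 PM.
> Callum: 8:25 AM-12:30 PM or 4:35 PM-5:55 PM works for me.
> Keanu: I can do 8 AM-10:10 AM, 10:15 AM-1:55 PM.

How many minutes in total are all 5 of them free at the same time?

Zara ∩ Zane: 08:00-13:05.
Zara ∩ Zane ∩ Uma: 08:25-10:40, 10:55-13:05.
Zara ∩ Zane ∩ Uma ∩ Callum: 08:25-10:40, 10:55-12:30.
Zara ∩ Zane ∩ Uma ∩ Callum ∩ Keanu: 08:25-10:10, 10:15-10:40, 10:55-12:30.
Summing the common windows: 105 + 25 + 95 = 225 minutes.

225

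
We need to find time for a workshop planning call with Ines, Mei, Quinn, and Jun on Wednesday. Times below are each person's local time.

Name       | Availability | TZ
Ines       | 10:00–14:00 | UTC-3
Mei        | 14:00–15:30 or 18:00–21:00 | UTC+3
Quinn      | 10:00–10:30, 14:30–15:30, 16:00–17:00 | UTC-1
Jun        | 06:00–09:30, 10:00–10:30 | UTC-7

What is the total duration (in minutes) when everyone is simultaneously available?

60

Ines in UTC: 13:00-17:00 (add 3h to convert from UTC-3).
Mei in UTC: 11:00-12:30, 15:00-18:00 (subtract 3h to convert from UTC+3).
Quinn in UTC: 11:00-11:30, 15:30-16:30, 17:00-18:00 (add 1h to convert from UTC-1).
Jun in UTC: 13:00-16:30, 17:00-17:30 (add 7h to convert from UTC-7).
Ines ∩ Mei: 15:00-17:00.
Ines ∩ Mei ∩ Quinn: 15:30-16:30.
Ines ∩ Mei ∩ Quinn ∩ Jun: 15:30-16:30.
That's a single block of 60 minutes.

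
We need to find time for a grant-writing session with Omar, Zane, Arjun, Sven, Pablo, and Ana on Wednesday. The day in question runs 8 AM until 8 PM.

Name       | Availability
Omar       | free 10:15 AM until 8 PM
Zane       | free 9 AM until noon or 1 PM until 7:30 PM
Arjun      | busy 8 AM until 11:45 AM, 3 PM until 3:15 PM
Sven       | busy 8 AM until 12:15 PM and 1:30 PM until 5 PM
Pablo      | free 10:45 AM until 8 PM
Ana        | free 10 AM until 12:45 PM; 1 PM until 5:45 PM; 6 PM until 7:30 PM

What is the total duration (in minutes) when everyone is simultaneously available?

165

Omar free: 10:15-20:00.
Zane free: 09:00-12:00, 13:00-19:30.
Arjun free: 11:45-15:00, 15:15-20:00 (invert busy blocks within the working day).
Sven free: 12:15-13:30, 17:00-20:00 (invert busy blocks within the working day).
Pablo free: 10:45-20:00.
Ana free: 10:00-12:45, 13:00-17:45, 18:00-19:30.
Omar ∩ Zane: 10:15-12:00, 13:00-19:30.
Omar ∩ Zane ∩ Arjun: 11:45-12:00, 13:00-15:00, 15:15-19:30.
Omar ∩ Zane ∩ Arjun ∩ Sven: 13:00-13:30, 17:00-19:30.
Omar ∩ Zane ∩ Arjun ∩ Sven ∩ Pablo: 13:00-13:30, 17:00-19:30.
Omar ∩ Zane ∩ Arjun ∩ Sven ∩ Pablo ∩ Ana: 13:00-13:30, 17:00-17:45, 18:00-19:30.
Summing the common windows: 30 + 45 + 90 = 165 minutes.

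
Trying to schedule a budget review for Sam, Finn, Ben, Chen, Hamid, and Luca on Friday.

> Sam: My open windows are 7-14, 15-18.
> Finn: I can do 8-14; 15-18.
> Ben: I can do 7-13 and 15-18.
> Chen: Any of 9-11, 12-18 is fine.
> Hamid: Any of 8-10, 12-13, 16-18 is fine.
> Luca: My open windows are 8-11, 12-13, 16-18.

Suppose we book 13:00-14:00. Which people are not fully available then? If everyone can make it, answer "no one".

Sam: free for 13:00-14:00. Finn: free for 13:00-14:00. Ben: not fully free for 13:00-14:00. Chen: free for 13:00-14:00. Hamid: not fully free for 13:00-14:00. Luca: not fully free for 13:00-14:00.

Ben, Hamid, Luca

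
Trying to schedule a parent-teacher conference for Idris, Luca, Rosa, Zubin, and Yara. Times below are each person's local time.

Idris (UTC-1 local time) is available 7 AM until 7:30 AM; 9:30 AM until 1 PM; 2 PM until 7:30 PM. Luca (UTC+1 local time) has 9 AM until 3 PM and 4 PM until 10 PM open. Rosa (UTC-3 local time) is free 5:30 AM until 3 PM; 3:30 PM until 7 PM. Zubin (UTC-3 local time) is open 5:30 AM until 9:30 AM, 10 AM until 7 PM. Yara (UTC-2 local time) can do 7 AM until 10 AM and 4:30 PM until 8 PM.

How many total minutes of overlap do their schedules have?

Idris in UTC: 08:00-08:30, 10:30-14:00, 15:00-20:30 (add 1h to convert from UTC-1).
Luca in UTC: 08:00-14:00, 15:00-21:00 (subtract 1h to convert from UTC+1).
Rosa in UTC: 08:30-18:00, 18:30-22:00 (add 3h to convert from UTC-3).
Zubin in UTC: 08:30-12:30, 13:00-22:00 (add 3h to convert from UTC-3).
Yara in UTC: 09:00-12:00, 18:30-22:00 (add 2h to convert from UTC-2).
Idris ∩ Luca: 08:00-08:30, 10:30-14:00, 15:00-20:30.
Idris ∩ Luca ∩ Rosa: 10:30-14:00, 15:00-18:00, 18:30-20:30.
Idris ∩ Luca ∩ Rosa ∩ Zubin: 10:30-12:30, 13:00-14:00, 15:00-18:00, 18:30-20:30.
Idris ∩ Luca ∩ Rosa ∩ Zubin ∩ Yara: 10:30-12:00, 18:30-20:30.
Summing the common windows: 90 + 120 = 210 minutes.

210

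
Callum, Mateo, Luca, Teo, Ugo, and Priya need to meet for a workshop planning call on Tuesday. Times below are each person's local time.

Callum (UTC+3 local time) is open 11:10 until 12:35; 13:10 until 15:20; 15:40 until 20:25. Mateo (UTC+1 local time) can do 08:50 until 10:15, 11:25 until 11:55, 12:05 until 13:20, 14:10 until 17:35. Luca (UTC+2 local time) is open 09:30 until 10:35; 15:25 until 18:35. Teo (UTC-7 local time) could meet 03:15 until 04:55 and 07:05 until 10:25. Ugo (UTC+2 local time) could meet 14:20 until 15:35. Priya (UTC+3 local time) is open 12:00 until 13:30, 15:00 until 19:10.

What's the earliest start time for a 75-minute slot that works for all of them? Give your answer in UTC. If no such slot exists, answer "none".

none

Callum in UTC: 08:10-09:35, 10:10-12:20, 12:40-17:25 (subtract 3h to convert from UTC+3).
Mateo in UTC: 07:50-09:15, 10:25-10:55, 11:05-12:20, 13:10-16:35 (subtract 1h to convert from UTC+1).
Luca in UTC: 07:30-08:35, 13:25-16:35 (subtract 2h to convert from UTC+2).
Teo in UTC: 10:15-11:55, 14:05-17:25 (add 7h to convert from UTC-7).
Ugo in UTC: 12:20-13:35 (subtract 2h to convert from UTC+2).
Priya in UTC: 09:00-10:30, 12:00-16:10 (subtract 3h to convert from UTC+3).
Callum ∩ Mateo: 08:10-09:15, 10:25-10:55, 11:05-12:20, 13:10-16:35.
Callum ∩ Mateo ∩ Luca: 08:10-08:35, 13:25-16:35.
Callum ∩ Mateo ∩ Luca ∩ Teo: 14:05-16:35.
Callum ∩ Mateo ∩ Luca ∩ Teo ∩ Ugo: ∅.
Callum ∩ Mateo ∩ Luca ∩ Teo ∩ Ugo ∩ Priya: ∅.
There is no time when everyone is free.
No common window is at least 75 minutes long.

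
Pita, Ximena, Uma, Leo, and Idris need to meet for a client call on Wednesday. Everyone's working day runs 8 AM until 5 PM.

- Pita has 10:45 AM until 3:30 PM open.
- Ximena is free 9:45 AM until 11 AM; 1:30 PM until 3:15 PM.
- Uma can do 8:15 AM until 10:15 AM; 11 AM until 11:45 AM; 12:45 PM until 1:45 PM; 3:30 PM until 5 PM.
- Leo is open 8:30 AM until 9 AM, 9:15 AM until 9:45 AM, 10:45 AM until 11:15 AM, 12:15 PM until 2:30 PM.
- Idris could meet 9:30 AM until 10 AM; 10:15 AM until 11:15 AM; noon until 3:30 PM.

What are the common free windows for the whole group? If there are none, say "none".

Pita ∩ Ximena: 10:45-11:00, 13:30-15:15.
Pita ∩ Ximena ∩ Uma: 13:30-13:45.
Pita ∩ Ximena ∩ Uma ∩ Leo: 13:30-13:45.
Pita ∩ Ximena ∩ Uma ∩ Leo ∩ Idris: 13:30-13:45.

13:30-13:45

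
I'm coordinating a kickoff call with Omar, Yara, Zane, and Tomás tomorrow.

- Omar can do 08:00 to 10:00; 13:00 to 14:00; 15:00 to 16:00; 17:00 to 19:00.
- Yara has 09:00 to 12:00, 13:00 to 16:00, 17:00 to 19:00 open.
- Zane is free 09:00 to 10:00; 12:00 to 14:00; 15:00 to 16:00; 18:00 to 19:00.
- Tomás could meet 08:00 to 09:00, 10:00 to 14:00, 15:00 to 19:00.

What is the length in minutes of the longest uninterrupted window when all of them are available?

Omar ∩ Yara: 09:00-10:00, 13:00-14:00, 15:00-16:00, 17:00-19:00.
Omar ∩ Yara ∩ Zane: 09:00-10:00, 13:00-14:00, 15:00-16:00, 18:00-19:00.
Omar ∩ Yara ∩ Zane ∩ Tomás: 13:00-14:00, 15:00-16:00, 18:00-19:00.
So the common availability across everyone is 13:00-14:00, 15:00-16:00, 18:00-19:00.
The longest is 13:00-14:00 at 60 minutes.

60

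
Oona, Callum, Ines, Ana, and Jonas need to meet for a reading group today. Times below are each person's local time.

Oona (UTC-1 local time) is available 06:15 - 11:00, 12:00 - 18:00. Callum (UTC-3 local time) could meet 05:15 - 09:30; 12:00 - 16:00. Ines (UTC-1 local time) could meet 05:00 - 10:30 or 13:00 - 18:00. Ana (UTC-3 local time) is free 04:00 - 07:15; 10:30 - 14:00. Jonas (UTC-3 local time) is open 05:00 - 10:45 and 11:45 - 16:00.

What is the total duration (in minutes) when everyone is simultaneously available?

240

Oona in UTC: 07:15-12:00, 13:00-19:00 (add 1h to convert from UTC-1).
Callum in UTC: 08:15-12:30, 15:00-19:00 (add 3h to convert from UTC-3).
Ines in UTC: 06:00-11:30, 14:00-19:00 (add 1h to convert from UTC-1).
Ana in UTC: 07:00-10:15, 13:30-17:00 (add 3h to convert from UTC-3).
Jonas in UTC: 08:00-13:45, 14:45-19:00 (add 3h to convert from UTC-3).
Oona ∩ Callum: 08:15-12:00, 15:00-19:00.
Oona ∩ Callum ∩ Ines: 08:15-11:30, 15:00-19:00.
Oona ∩ Callum ∩ Ines ∩ Ana: 08:15-10:15, 15:00-17:00.
Oona ∩ Callum ∩ Ines ∩ Ana ∩ Jonas: 08:15-10:15, 15:00-17:00.
Summing the common windows: 120 + 120 = 240 minutes.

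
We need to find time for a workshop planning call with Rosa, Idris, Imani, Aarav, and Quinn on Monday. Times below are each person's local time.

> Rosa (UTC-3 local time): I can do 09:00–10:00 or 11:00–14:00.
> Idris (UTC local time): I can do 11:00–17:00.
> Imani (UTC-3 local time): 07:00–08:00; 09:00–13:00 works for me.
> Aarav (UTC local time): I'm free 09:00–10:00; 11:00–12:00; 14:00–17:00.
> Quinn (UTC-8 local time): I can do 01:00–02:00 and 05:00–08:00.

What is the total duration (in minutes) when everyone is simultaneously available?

120

Rosa in UTC: 12:00-13:00, 14:00-17:00 (add 3h to convert from UTC-3).
Idris in UTC: 11:00-17:00.
Imani in UTC: 10:00-11:00, 12:00-16:00 (add 3h to convert from UTC-3).
Aarav in UTC: 09:00-10:00, 11:00-12:00, 14:00-17:00.
Quinn in UTC: 09:00-10:00, 13:00-16:00 (add 8h to convert from UTC-8).
Rosa ∩ Idris: 12:00-13:00, 14:00-17:00.
Rosa ∩ Idris ∩ Imani: 12:00-13:00, 14:00-16:00.
Rosa ∩ Idris ∩ Imani ∩ Aarav: 14:00-16:00.
Rosa ∩ Idris ∩ Imani ∩ Aarav ∩ Quinn: 14:00-16:00.
That's a single block of 120 minutes.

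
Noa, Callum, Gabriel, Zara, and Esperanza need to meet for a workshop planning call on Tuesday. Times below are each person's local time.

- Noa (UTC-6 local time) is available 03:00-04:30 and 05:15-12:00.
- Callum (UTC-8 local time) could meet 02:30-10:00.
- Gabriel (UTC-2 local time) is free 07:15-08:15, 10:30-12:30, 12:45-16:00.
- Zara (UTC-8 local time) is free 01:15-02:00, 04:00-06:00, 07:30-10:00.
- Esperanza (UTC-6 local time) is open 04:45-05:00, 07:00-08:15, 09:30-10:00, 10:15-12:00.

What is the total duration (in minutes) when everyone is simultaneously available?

Noa in UTC: 09:00-10:30, 11:15-18:00 (add 6h to convert from UTC-6).
Callum in UTC: 10:30-18:00 (add 8h to convert from UTC-8).
Gabriel in UTC: 09:15-10:15, 12:30-14:30, 14:45-18:00 (add 2h to convert from UTC-2).
Zara in UTC: 09:15-10:00, 12:00-14:00, 15:30-18:00 (add 8h to convert from UTC-8).
Esperanza in UTC: 10:45-11:00, 13:00-14:15, 15:30-16:00, 16:15-18:00 (add 6h to convert from UTC-6).
Noa ∩ Callum: 11:15-18:00.
Noa ∩ Callum ∩ Gabriel: 12:30-14:30, 14:45-18:00.
Noa ∩ Callum ∩ Gabriel ∩ Zara: 12:30-14:00, 15:30-18:00.
Noa ∩ Callum ∩ Gabriel ∩ Zara ∩ Esperanza: 13:00-14:00, 15:30-16:00, 16:15-18:00.
Summing the common windows: 60 + 30 + 105 = 195 minutes.

195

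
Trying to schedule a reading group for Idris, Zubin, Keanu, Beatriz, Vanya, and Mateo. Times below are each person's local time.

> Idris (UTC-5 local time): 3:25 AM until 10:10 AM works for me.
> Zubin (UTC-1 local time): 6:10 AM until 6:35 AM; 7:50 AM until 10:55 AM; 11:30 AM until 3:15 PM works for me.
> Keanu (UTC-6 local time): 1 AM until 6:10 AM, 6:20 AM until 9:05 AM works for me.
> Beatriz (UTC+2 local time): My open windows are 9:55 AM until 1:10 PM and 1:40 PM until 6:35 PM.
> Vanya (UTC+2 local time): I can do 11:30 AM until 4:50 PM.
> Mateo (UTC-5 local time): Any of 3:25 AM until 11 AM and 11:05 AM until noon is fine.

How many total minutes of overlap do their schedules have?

255

Idris in UTC: 08:25-15:10 (add 5h to convert from UTC-5).
Zubin in UTC: 07:10-07:35, 08:50-11:55, 12:30-16:15 (add 1h to convert from UTC-1).
Keanu in UTC: 07:00-12:10, 12:20-15:05 (add 6h to convert from UTC-6).
Beatriz in UTC: 07:55-11:10, 11:40-16:35 (subtract 2h to convert from UTC+2).
Vanya in UTC: 09:30-14:50 (subtract 2h to convert from UTC+2).
Mateo in UTC: 08:25-16:00, 16:05-17:00 (add 5h to convert from UTC-5).
Idris ∩ Zubin: 08:50-11:55, 12:30-15:10.
Idris ∩ Zubin ∩ Keanu: 08:50-11:55, 12:30-15:05.
Idris ∩ Zubin ∩ Keanu ∩ Beatriz: 08:50-11:10, 11:40-11:55, 12:30-15:05.
Idris ∩ Zubin ∩ Keanu ∩ Beatriz ∩ Vanya: 09:30-11:10, 11:40-11:55, 12:30-14:50.
Idris ∩ Zubin ∩ Keanu ∩ Beatriz ∩ Vanya ∩ Mateo: 09:30-11:10, 11:40-11:55, 12:30-14:50.
Summing the common windows: 100 + 15 + 140 = 255 minutes.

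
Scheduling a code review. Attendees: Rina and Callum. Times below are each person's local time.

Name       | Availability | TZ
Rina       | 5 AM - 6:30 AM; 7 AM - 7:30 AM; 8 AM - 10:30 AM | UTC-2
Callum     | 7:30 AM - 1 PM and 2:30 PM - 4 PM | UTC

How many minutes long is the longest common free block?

Rina in UTC: 07:00-08:30, 09:00-09:30, 10:00-12:30 (add 2h to convert from UTC-2).
Callum in UTC: 07:30-13:00, 14:30-16:00.
Rina ∩ Callum: 07:30-08:30, 09:00-09:30, 10:00-12:30.
The longest is 10:00-12:30 at 150 minutes.

150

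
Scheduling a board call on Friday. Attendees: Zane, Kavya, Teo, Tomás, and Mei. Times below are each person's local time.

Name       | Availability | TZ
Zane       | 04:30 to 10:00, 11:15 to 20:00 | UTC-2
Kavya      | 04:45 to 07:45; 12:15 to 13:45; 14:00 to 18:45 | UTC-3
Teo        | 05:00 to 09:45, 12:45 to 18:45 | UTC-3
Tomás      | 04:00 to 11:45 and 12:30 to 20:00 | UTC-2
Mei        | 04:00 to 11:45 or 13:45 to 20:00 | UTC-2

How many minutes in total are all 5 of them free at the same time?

510

Zane in UTC: 06:30-12:00, 13:15-22:00 (add 2h to convert from UTC-2).
Kavya in UTC: 07:45-10:45, 15:15-16:45, 17:00-21:45 (add 3h to convert from UTC-3).
Teo in UTC: 08:00-12:45, 15:45-21:45 (add 3h to convert from UTC-3).
Tomás in UTC: 06:00-13:45, 14:30-22:00 (add 2h to convert from UTC-2).
Mei in UTC: 06:00-13:45, 15:45-22:00 (add 2h to convert from UTC-2).
Zane ∩ Kavya: 07:45-10:45, 15:15-16:45, 17:00-21:45.
Zane ∩ Kavya ∩ Teo: 08:00-10:45, 15:45-16:45, 17:00-21:45.
Zane ∩ Kavya ∩ Teo ∩ Tomás: 08:00-10:45, 15:45-16:45, 17:00-21:45.
Zane ∩ Kavya ∩ Teo ∩ Tomás ∩ Mei: 08:00-10:45, 15:45-16:45, 17:00-21:45.
Summing the common windows: 165 + 60 + 285 = 510 minutes.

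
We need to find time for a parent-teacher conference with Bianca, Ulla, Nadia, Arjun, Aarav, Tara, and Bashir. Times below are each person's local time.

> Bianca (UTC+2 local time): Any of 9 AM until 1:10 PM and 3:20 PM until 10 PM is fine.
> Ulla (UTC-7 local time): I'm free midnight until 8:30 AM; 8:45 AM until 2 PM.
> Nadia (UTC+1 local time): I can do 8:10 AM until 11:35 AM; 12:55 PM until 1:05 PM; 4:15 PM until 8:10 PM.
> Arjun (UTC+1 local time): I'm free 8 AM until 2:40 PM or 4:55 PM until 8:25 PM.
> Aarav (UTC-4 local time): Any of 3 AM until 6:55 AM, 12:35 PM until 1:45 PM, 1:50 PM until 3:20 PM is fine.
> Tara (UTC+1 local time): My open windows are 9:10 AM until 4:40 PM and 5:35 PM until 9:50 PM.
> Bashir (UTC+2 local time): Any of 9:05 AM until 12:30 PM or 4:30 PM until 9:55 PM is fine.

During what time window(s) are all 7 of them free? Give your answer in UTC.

08:10-10:30, 16:35-17:45, 17:50-19:10

Bianca in UTC: 07:00-11:10, 13:20-20:00 (subtract 2h to convert from UTC+2).
Ulla in UTC: 07:00-15:30, 15:45-21:00 (add 7h to convert from UTC-7).
Nadia in UTC: 07:10-10:35, 11:55-12:05, 15:15-19:10 (subtract 1h to convert from UTC+1).
Arjun in UTC: 07:00-13:40, 15:55-19:25 (subtract 1h to convert from UTC+1).
Aarav in UTC: 07:00-10:55, 16:35-17:45, 17:50-19:20 (add 4h to convert from UTC-4).
Tara in UTC: 08:10-15:40, 16:35-20:50 (subtract 1h to convert from UTC+1).
Bashir in UTC: 07:05-10:30, 14:30-19:55 (subtract 2h to convert from UTC+2).
Bianca ∩ Ulla: 07:00-11:10, 13:20-15:30, 15:45-20:00.
Bianca ∩ Ulla ∩ Nadia: 07:10-10:35, 15:15-15:30, 15:45-19:10.
Bianca ∩ Ulla ∩ Nadia ∩ Arjun: 07:10-10:35, 15:55-19:10.
Bianca ∩ Ulla ∩ Nadia ∩ Arjun ∩ Aarav: 07:10-10:35, 16:35-17:45, 17:50-19:10.
Bianca ∩ Ulla ∩ Nadia ∩ Arjun ∩ Aarav ∩ Tara: 08:10-10:35, 16:35-17:45, 17:50-19:10.
Bianca ∩ Ulla ∩ Nadia ∩ Arjun ∩ Aarav ∩ Tara ∩ Bashir: 08:10-10:30, 16:35-17:45, 17:50-19:10.
Those are the intersection windows.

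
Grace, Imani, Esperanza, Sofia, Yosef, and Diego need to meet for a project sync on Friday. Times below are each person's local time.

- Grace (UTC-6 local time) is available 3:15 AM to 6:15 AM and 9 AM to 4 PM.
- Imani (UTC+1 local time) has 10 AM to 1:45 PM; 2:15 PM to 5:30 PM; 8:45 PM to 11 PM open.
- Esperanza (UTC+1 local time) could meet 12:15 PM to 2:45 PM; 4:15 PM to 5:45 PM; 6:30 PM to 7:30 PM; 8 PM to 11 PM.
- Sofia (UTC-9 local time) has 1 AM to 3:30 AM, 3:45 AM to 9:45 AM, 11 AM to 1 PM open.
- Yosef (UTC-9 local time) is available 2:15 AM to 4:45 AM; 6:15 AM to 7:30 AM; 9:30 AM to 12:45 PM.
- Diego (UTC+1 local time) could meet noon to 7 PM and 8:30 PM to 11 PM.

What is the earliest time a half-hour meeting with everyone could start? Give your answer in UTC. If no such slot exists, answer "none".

Grace in UTC: 09:15-12:15, 15:00-22:00 (add 6h to convert from UTC-6).
Imani in UTC: 09:00-12:45, 13:15-16:30, 19:45-22:00 (subtract 1h to convert from UTC+1).
Esperanza in UTC: 11:15-13:45, 15:15-16:45, 17:30-18:30, 19:00-22:00 (subtract 1h to convert from UTC+1).
Sofia in UTC: 10:00-12:30, 12:45-18:45, 20:00-22:00 (add 9h to convert from UTC-9).
Yosef in UTC: 11:15-13:45, 15:15-16:30, 18:30-21:45 (add 9h to convert from UTC-9).
Diego in UTC: 11:00-18:00, 19:30-22:00 (subtract 1h to convert from UTC+1).
Grace ∩ Imani: 09:15-12:15, 15:00-16:30, 19:45-22:00.
Grace ∩ Imani ∩ Esperanza: 11:15-12:15, 15:15-16:30, 19:45-22:00.
Grace ∩ Imani ∩ Esperanza ∩ Sofia: 11:15-12:15, 15:15-16:30, 20:00-22:00.
Grace ∩ Imani ∩ Esperanza ∩ Sofia ∩ Yosef: 11:15-12:15, 15:15-16:30, 20:00-21:45.
Grace ∩ Imani ∩ Esperanza ∩ Sofia ∩ Yosef ∩ Diego: 11:15-12:15, 15:15-16:30, 20:00-21:45.
The first common window of at least 30 minutes is 11:15-12:15, so the earliest start is 11:15.

11:15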